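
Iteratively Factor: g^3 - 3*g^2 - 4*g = (g - 4)*(g^2 + g) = (g - 4)*(g + 1)*(g)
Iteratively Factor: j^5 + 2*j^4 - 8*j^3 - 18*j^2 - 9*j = (j + 1)*(j^4 + j^3 - 9*j^2 - 9*j) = (j + 1)^2*(j^3 - 9*j) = j*(j + 1)^2*(j^2 - 9) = j*(j - 3)*(j + 1)^2*(j + 3)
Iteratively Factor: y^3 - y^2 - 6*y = (y + 2)*(y^2 - 3*y) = y*(y + 2)*(y - 3)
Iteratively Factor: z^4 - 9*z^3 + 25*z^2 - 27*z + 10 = (z - 1)*(z^3 - 8*z^2 + 17*z - 10) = (z - 2)*(z - 1)*(z^2 - 6*z + 5) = (z - 5)*(z - 2)*(z - 1)*(z - 1)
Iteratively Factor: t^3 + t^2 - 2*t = (t + 2)*(t^2 - t) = t*(t + 2)*(t - 1)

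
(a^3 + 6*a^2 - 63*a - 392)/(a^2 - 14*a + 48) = (a^2 + 14*a + 49)/(a - 6)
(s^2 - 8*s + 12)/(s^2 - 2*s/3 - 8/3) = 3*(s - 6)/(3*s + 4)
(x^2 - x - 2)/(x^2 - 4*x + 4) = (x + 1)/(x - 2)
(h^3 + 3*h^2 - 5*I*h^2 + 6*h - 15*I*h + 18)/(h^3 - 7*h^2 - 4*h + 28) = (h^3 + h^2*(3 - 5*I) + h*(6 - 15*I) + 18)/(h^3 - 7*h^2 - 4*h + 28)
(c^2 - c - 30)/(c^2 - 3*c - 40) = (c - 6)/(c - 8)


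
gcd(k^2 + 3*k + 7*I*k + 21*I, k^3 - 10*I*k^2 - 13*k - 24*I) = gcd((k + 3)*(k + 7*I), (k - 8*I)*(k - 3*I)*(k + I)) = 1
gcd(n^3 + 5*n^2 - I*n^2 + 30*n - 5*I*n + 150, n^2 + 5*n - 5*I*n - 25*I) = n + 5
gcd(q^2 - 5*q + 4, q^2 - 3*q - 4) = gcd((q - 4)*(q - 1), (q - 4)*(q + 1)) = q - 4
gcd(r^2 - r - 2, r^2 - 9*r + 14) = r - 2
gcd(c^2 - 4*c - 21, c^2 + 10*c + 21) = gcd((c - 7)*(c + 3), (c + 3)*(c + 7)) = c + 3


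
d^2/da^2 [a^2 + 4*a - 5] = 2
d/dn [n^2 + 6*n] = 2*n + 6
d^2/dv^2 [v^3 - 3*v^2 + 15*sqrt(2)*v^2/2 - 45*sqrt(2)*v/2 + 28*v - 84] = 6*v - 6 + 15*sqrt(2)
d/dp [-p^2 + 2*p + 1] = 2 - 2*p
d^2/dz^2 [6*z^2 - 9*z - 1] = 12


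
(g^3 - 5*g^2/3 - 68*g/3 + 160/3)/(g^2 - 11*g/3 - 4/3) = (3*g^2 + 7*g - 40)/(3*g + 1)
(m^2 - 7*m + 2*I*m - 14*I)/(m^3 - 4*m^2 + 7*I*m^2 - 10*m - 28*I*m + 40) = (m - 7)/(m^2 + m*(-4 + 5*I) - 20*I)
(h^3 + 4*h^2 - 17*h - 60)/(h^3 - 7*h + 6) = (h^2 + h - 20)/(h^2 - 3*h + 2)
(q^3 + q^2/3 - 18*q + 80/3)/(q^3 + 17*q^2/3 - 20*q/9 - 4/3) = 3*(3*q^3 + q^2 - 54*q + 80)/(9*q^3 + 51*q^2 - 20*q - 12)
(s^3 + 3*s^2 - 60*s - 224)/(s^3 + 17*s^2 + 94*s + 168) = (s - 8)/(s + 6)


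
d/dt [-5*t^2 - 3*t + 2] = -10*t - 3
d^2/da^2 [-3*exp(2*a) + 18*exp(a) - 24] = (18 - 12*exp(a))*exp(a)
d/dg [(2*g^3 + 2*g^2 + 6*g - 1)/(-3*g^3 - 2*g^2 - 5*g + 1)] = (2*g^4 + 16*g^3 - g^2 + 1)/(9*g^6 + 12*g^5 + 34*g^4 + 14*g^3 + 21*g^2 - 10*g + 1)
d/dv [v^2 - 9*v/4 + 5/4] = 2*v - 9/4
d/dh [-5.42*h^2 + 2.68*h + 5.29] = 2.68 - 10.84*h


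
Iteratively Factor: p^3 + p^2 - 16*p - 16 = (p - 4)*(p^2 + 5*p + 4) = (p - 4)*(p + 1)*(p + 4)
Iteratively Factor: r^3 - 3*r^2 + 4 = (r + 1)*(r^2 - 4*r + 4) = (r - 2)*(r + 1)*(r - 2)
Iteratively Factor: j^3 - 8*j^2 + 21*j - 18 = (j - 3)*(j^2 - 5*j + 6) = (j - 3)^2*(j - 2)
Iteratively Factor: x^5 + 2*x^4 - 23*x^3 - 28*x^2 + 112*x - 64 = (x - 1)*(x^4 + 3*x^3 - 20*x^2 - 48*x + 64) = (x - 4)*(x - 1)*(x^3 + 7*x^2 + 8*x - 16) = (x - 4)*(x - 1)*(x + 4)*(x^2 + 3*x - 4) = (x - 4)*(x - 1)*(x + 4)^2*(x - 1)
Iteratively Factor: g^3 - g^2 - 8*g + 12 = (g - 2)*(g^2 + g - 6) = (g - 2)*(g + 3)*(g - 2)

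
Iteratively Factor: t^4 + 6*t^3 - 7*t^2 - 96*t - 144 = (t + 4)*(t^3 + 2*t^2 - 15*t - 36) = (t - 4)*(t + 4)*(t^2 + 6*t + 9) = (t - 4)*(t + 3)*(t + 4)*(t + 3)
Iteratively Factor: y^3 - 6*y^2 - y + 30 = (y - 5)*(y^2 - y - 6) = (y - 5)*(y + 2)*(y - 3)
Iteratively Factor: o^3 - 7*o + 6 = (o + 3)*(o^2 - 3*o + 2) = (o - 2)*(o + 3)*(o - 1)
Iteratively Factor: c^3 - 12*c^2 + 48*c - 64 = (c - 4)*(c^2 - 8*c + 16) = (c - 4)^2*(c - 4)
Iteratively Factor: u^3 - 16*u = (u - 4)*(u^2 + 4*u) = (u - 4)*(u + 4)*(u)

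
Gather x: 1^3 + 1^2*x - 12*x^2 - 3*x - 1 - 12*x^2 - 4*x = -24*x^2 - 6*x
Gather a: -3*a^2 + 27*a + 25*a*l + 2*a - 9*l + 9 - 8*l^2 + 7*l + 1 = -3*a^2 + a*(25*l + 29) - 8*l^2 - 2*l + 10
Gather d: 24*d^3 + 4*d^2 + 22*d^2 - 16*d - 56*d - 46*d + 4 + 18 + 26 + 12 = 24*d^3 + 26*d^2 - 118*d + 60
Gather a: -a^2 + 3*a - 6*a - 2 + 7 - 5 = -a^2 - 3*a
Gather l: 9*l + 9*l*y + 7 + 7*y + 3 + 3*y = l*(9*y + 9) + 10*y + 10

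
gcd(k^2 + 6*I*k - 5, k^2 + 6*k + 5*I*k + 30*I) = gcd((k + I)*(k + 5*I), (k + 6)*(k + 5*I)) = k + 5*I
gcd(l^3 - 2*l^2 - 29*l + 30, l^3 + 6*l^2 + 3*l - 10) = l^2 + 4*l - 5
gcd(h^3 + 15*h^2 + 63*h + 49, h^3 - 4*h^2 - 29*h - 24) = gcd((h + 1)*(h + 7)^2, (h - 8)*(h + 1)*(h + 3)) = h + 1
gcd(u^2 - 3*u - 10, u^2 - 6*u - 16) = u + 2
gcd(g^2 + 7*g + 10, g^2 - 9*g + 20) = 1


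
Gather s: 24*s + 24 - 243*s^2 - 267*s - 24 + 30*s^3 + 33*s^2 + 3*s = 30*s^3 - 210*s^2 - 240*s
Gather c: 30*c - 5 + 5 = 30*c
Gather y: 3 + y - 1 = y + 2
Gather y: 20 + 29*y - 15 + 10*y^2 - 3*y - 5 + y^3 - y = y^3 + 10*y^2 + 25*y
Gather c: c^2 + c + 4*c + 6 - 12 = c^2 + 5*c - 6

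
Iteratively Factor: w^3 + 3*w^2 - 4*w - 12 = (w + 3)*(w^2 - 4) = (w - 2)*(w + 3)*(w + 2)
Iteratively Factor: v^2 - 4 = (v + 2)*(v - 2)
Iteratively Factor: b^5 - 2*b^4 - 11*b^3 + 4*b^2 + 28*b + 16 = (b - 2)*(b^4 - 11*b^2 - 18*b - 8) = (b - 2)*(b + 1)*(b^3 - b^2 - 10*b - 8) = (b - 4)*(b - 2)*(b + 1)*(b^2 + 3*b + 2) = (b - 4)*(b - 2)*(b + 1)^2*(b + 2)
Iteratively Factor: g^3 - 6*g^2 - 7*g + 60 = (g - 4)*(g^2 - 2*g - 15) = (g - 4)*(g + 3)*(g - 5)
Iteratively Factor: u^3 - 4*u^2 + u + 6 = (u - 3)*(u^2 - u - 2) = (u - 3)*(u + 1)*(u - 2)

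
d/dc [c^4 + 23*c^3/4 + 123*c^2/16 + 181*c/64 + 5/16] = 4*c^3 + 69*c^2/4 + 123*c/8 + 181/64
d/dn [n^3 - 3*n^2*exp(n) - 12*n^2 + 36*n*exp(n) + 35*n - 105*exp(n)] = -3*n^2*exp(n) + 3*n^2 + 30*n*exp(n) - 24*n - 69*exp(n) + 35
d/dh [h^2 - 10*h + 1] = 2*h - 10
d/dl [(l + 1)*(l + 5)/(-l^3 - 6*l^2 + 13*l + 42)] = (l^4 + 12*l^3 + 64*l^2 + 144*l + 187)/(l^6 + 12*l^5 + 10*l^4 - 240*l^3 - 335*l^2 + 1092*l + 1764)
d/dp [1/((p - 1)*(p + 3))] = 2*(-p - 1)/(p^4 + 4*p^3 - 2*p^2 - 12*p + 9)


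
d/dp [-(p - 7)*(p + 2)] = 5 - 2*p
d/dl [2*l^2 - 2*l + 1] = 4*l - 2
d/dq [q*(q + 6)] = 2*q + 6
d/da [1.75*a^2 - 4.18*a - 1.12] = 3.5*a - 4.18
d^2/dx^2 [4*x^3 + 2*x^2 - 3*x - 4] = 24*x + 4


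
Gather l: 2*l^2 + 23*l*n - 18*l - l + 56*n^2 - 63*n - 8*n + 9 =2*l^2 + l*(23*n - 19) + 56*n^2 - 71*n + 9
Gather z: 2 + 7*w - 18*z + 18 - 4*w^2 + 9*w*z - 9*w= -4*w^2 - 2*w + z*(9*w - 18) + 20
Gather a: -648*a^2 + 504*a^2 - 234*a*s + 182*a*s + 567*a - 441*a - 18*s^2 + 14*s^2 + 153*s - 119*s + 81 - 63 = -144*a^2 + a*(126 - 52*s) - 4*s^2 + 34*s + 18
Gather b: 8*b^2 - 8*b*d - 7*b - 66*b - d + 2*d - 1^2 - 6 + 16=8*b^2 + b*(-8*d - 73) + d + 9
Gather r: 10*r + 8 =10*r + 8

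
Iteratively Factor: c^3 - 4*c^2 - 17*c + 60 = (c + 4)*(c^2 - 8*c + 15) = (c - 3)*(c + 4)*(c - 5)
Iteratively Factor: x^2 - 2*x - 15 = (x - 5)*(x + 3)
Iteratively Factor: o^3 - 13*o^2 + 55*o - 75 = (o - 5)*(o^2 - 8*o + 15) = (o - 5)^2*(o - 3)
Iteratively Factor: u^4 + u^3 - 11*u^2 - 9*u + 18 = (u + 2)*(u^3 - u^2 - 9*u + 9) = (u - 3)*(u + 2)*(u^2 + 2*u - 3) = (u - 3)*(u + 2)*(u + 3)*(u - 1)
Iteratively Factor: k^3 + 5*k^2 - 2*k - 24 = (k - 2)*(k^2 + 7*k + 12) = (k - 2)*(k + 4)*(k + 3)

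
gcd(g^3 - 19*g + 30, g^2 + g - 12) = g - 3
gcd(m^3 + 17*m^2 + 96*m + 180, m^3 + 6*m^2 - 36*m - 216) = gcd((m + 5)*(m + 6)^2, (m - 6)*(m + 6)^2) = m^2 + 12*m + 36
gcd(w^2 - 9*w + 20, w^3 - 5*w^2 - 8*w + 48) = w - 4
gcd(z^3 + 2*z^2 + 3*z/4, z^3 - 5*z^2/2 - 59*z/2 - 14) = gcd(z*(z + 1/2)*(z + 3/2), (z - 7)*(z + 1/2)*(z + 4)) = z + 1/2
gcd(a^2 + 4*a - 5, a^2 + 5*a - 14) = 1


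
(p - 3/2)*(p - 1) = p^2 - 5*p/2 + 3/2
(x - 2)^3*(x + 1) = x^4 - 5*x^3 + 6*x^2 + 4*x - 8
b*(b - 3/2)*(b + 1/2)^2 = b^4 - b^3/2 - 5*b^2/4 - 3*b/8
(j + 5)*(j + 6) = j^2 + 11*j + 30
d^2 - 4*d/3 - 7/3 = (d - 7/3)*(d + 1)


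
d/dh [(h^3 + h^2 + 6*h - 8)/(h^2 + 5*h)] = (h^4 + 10*h^3 - h^2 + 16*h + 40)/(h^2*(h^2 + 10*h + 25))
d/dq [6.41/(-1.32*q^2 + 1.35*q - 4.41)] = (16.9224*q - 8.6535)/(1.32*q^2 - 1.35*q + 4.41)^2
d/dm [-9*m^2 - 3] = -18*m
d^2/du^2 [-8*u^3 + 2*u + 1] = -48*u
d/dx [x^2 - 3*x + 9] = 2*x - 3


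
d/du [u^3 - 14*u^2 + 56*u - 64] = 3*u^2 - 28*u + 56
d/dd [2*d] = 2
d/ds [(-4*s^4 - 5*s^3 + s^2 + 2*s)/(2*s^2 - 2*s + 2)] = (-4*s^5 + 7*s^4/2 - 3*s^3 - 9*s^2 + s + 1)/(s^4 - 2*s^3 + 3*s^2 - 2*s + 1)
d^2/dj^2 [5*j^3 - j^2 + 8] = 30*j - 2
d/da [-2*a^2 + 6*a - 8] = 6 - 4*a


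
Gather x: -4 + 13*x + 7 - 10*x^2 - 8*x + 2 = -10*x^2 + 5*x + 5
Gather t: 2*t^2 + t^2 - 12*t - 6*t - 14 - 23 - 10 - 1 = 3*t^2 - 18*t - 48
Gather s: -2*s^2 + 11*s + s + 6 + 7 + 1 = -2*s^2 + 12*s + 14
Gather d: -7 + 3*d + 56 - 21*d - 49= -18*d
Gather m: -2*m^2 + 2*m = -2*m^2 + 2*m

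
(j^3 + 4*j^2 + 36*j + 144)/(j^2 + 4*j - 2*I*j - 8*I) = (j^2 + 36)/(j - 2*I)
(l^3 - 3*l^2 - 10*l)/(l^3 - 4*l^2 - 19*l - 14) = l*(l - 5)/(l^2 - 6*l - 7)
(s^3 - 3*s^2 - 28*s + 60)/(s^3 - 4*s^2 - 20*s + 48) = (s + 5)/(s + 4)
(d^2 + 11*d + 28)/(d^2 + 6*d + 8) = (d + 7)/(d + 2)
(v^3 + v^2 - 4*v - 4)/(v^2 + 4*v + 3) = (v^2 - 4)/(v + 3)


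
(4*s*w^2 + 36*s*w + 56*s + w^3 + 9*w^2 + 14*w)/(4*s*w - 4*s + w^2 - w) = (w^2 + 9*w + 14)/(w - 1)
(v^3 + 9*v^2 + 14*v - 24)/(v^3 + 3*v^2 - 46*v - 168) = (v - 1)/(v - 7)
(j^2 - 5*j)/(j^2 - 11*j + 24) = j*(j - 5)/(j^2 - 11*j + 24)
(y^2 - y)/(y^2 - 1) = y/(y + 1)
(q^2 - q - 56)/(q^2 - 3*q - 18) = (-q^2 + q + 56)/(-q^2 + 3*q + 18)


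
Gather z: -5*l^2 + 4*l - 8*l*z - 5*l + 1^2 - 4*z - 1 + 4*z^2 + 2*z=-5*l^2 - l + 4*z^2 + z*(-8*l - 2)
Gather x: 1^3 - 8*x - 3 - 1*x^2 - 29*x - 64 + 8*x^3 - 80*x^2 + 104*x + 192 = 8*x^3 - 81*x^2 + 67*x + 126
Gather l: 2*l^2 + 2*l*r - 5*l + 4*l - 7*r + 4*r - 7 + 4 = 2*l^2 + l*(2*r - 1) - 3*r - 3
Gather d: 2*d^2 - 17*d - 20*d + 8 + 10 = 2*d^2 - 37*d + 18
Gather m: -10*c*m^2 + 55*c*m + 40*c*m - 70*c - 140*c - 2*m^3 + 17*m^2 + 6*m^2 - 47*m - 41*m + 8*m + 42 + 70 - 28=-210*c - 2*m^3 + m^2*(23 - 10*c) + m*(95*c - 80) + 84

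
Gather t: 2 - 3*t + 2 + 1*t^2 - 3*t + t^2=2*t^2 - 6*t + 4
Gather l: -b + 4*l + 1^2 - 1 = -b + 4*l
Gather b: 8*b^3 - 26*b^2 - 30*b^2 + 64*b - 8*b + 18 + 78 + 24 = 8*b^3 - 56*b^2 + 56*b + 120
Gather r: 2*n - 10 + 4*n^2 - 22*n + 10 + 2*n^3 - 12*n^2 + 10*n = 2*n^3 - 8*n^2 - 10*n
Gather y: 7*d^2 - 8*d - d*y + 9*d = 7*d^2 - d*y + d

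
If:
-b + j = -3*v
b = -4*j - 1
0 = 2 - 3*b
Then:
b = 2/3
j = -5/12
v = 13/36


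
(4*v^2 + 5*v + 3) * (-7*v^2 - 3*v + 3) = -28*v^4 - 47*v^3 - 24*v^2 + 6*v + 9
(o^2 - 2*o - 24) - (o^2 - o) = -o - 24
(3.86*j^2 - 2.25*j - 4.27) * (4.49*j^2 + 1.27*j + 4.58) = 17.3314*j^4 - 5.2003*j^3 - 4.351*j^2 - 15.7279*j - 19.5566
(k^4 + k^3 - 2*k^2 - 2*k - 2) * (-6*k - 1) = -6*k^5 - 7*k^4 + 11*k^3 + 14*k^2 + 14*k + 2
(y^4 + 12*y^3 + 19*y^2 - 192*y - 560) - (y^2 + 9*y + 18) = y^4 + 12*y^3 + 18*y^2 - 201*y - 578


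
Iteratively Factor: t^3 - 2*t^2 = (t)*(t^2 - 2*t) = t^2*(t - 2)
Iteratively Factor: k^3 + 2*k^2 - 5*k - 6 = (k - 2)*(k^2 + 4*k + 3) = (k - 2)*(k + 3)*(k + 1)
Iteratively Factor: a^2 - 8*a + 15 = (a - 5)*(a - 3)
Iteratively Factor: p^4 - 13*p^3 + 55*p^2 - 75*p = (p - 3)*(p^3 - 10*p^2 + 25*p) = (p - 5)*(p - 3)*(p^2 - 5*p) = p*(p - 5)*(p - 3)*(p - 5)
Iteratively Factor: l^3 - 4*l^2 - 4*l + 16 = (l - 2)*(l^2 - 2*l - 8) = (l - 4)*(l - 2)*(l + 2)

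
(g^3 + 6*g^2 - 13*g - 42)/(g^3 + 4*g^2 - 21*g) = (g + 2)/g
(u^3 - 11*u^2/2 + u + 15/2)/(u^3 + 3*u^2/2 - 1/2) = (2*u^2 - 13*u + 15)/(2*u^2 + u - 1)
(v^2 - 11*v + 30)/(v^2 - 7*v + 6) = (v - 5)/(v - 1)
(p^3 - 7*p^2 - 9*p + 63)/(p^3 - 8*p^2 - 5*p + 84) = (p - 3)/(p - 4)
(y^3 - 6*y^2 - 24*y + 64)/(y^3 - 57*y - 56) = (y^2 + 2*y - 8)/(y^2 + 8*y + 7)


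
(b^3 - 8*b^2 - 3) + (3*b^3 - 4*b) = 4*b^3 - 8*b^2 - 4*b - 3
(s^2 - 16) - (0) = s^2 - 16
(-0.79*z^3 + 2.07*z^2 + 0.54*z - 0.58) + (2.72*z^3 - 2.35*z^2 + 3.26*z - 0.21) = 1.93*z^3 - 0.28*z^2 + 3.8*z - 0.79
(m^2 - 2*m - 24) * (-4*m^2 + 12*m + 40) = -4*m^4 + 20*m^3 + 112*m^2 - 368*m - 960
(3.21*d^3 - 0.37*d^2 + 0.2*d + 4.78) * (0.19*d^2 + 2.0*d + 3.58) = 0.6099*d^5 + 6.3497*d^4 + 10.7898*d^3 - 0.0164*d^2 + 10.276*d + 17.1124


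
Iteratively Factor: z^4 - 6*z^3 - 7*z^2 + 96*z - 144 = (z - 4)*(z^3 - 2*z^2 - 15*z + 36) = (z - 4)*(z + 4)*(z^2 - 6*z + 9) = (z - 4)*(z - 3)*(z + 4)*(z - 3)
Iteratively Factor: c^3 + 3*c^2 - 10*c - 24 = (c + 2)*(c^2 + c - 12) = (c + 2)*(c + 4)*(c - 3)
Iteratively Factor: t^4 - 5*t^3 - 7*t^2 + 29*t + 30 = (t + 1)*(t^3 - 6*t^2 - t + 30) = (t - 5)*(t + 1)*(t^2 - t - 6) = (t - 5)*(t + 1)*(t + 2)*(t - 3)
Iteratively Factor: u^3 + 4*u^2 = (u)*(u^2 + 4*u) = u*(u + 4)*(u)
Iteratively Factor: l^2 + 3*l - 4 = (l - 1)*(l + 4)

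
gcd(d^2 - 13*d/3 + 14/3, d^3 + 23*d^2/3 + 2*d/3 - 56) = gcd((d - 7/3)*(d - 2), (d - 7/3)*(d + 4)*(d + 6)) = d - 7/3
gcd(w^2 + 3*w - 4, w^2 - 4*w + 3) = w - 1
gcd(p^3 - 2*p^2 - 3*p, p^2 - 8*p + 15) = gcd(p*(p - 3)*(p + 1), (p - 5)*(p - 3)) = p - 3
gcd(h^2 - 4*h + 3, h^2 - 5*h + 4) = h - 1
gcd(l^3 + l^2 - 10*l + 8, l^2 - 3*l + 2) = l^2 - 3*l + 2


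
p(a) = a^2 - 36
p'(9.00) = 18.00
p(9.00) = 45.00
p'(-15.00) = -30.00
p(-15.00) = 189.00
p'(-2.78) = -5.56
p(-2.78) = -28.27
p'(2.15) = 4.30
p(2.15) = -31.38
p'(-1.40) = -2.80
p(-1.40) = -34.04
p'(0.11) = 0.22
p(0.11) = -35.99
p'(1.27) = 2.54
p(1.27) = -34.39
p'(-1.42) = -2.84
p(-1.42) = -33.98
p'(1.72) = 3.44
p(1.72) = -33.04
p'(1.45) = 2.90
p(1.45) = -33.90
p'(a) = 2*a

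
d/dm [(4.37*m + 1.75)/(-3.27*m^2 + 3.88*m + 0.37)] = (14.2899*m^2 + 11.445*m - 5.1731)/(10.6929*m^4 - 25.3752*m^3 + 12.6346*m^2 + 2.8712*m + 0.1369)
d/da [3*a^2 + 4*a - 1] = 6*a + 4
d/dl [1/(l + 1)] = -1/(l + 1)^2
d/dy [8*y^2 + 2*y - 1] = 16*y + 2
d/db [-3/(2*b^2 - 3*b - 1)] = 3*(4*b - 3)/(-2*b^2 + 3*b + 1)^2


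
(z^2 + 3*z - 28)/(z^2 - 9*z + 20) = (z + 7)/(z - 5)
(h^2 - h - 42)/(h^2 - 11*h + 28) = (h + 6)/(h - 4)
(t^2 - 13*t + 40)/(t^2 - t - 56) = (t - 5)/(t + 7)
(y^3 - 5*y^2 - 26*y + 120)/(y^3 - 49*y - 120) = (y^2 - 10*y + 24)/(y^2 - 5*y - 24)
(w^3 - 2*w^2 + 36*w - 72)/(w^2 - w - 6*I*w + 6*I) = (w^2 + w*(-2 + 6*I) - 12*I)/(w - 1)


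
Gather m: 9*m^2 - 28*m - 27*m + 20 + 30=9*m^2 - 55*m + 50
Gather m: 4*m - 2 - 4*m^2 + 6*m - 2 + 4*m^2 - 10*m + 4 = 0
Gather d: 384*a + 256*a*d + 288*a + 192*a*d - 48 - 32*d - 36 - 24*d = 672*a + d*(448*a - 56) - 84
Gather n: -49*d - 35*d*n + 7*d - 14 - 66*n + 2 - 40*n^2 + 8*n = -42*d - 40*n^2 + n*(-35*d - 58) - 12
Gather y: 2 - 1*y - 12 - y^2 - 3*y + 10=-y^2 - 4*y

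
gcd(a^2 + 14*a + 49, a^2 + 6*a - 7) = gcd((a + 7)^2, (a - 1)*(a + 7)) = a + 7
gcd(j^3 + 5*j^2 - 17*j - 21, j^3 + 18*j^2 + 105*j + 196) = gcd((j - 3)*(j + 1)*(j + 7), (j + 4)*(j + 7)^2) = j + 7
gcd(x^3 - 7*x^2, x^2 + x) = x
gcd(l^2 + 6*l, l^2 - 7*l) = l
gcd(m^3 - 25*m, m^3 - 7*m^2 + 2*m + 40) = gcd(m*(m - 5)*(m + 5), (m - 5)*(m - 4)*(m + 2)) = m - 5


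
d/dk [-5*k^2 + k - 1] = 1 - 10*k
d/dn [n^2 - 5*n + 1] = 2*n - 5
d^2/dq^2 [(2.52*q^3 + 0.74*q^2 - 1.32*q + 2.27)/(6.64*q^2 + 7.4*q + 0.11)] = (3.41060513164848e-13*q^5 + 83.1913599999997*q^3 + 609.565056*q^2 + 675.20004*q + 247.461252)/(292.754944*q^6 + 978.78912*q^5 + 1105.368768*q^4 + 437.65376*q^3 + 18.311832*q^2 + 0.26862*q + 0.001331)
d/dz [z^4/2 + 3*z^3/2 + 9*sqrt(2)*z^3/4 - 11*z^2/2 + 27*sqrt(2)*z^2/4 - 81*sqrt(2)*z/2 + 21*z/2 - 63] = 2*z^3 + 9*z^2/2 + 27*sqrt(2)*z^2/4 - 11*z + 27*sqrt(2)*z/2 - 81*sqrt(2)/2 + 21/2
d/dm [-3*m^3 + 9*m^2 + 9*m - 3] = -9*m^2 + 18*m + 9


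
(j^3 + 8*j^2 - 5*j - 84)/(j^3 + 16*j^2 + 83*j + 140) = (j - 3)/(j + 5)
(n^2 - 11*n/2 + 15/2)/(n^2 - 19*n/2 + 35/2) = (n - 3)/(n - 7)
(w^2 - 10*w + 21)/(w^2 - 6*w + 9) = (w - 7)/(w - 3)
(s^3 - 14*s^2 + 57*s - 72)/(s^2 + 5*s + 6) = (s^3 - 14*s^2 + 57*s - 72)/(s^2 + 5*s + 6)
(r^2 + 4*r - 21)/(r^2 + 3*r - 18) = (r + 7)/(r + 6)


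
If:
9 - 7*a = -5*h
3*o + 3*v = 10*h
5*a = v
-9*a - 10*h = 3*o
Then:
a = 18/11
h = 27/55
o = -72/11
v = 90/11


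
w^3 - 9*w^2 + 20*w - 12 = (w - 6)*(w - 2)*(w - 1)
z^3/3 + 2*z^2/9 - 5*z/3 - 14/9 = (z/3 + 1/3)*(z - 7/3)*(z + 2)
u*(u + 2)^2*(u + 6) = u^4 + 10*u^3 + 28*u^2 + 24*u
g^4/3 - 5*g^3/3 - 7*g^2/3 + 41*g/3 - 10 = (g/3 + 1)*(g - 5)*(g - 2)*(g - 1)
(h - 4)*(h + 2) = h^2 - 2*h - 8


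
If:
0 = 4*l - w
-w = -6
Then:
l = 3/2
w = 6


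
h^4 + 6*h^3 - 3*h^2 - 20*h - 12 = (h - 2)*(h + 1)^2*(h + 6)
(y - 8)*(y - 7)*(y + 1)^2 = y^4 - 13*y^3 + 27*y^2 + 97*y + 56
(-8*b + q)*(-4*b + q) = 32*b^2 - 12*b*q + q^2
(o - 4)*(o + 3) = o^2 - o - 12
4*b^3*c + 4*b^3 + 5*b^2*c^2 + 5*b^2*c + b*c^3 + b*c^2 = (b + c)*(4*b + c)*(b*c + b)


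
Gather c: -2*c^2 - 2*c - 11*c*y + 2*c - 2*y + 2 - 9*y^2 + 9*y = -2*c^2 - 11*c*y - 9*y^2 + 7*y + 2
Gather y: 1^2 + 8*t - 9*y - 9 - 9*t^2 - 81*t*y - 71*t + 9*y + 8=-9*t^2 - 81*t*y - 63*t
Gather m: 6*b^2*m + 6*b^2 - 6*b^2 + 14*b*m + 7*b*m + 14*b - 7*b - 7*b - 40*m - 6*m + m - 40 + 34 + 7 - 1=m*(6*b^2 + 21*b - 45)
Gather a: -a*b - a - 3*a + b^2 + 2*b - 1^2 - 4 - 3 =a*(-b - 4) + b^2 + 2*b - 8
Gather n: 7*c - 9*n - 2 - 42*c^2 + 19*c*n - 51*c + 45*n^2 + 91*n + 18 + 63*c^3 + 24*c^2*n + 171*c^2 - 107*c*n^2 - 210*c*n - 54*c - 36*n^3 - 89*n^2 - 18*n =63*c^3 + 129*c^2 - 98*c - 36*n^3 + n^2*(-107*c - 44) + n*(24*c^2 - 191*c + 64) + 16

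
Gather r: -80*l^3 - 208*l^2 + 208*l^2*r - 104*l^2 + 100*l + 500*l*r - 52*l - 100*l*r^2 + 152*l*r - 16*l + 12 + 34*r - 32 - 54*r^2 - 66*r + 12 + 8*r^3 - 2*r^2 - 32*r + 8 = -80*l^3 - 312*l^2 + 32*l + 8*r^3 + r^2*(-100*l - 56) + r*(208*l^2 + 652*l - 64)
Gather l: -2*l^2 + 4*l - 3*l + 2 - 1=-2*l^2 + l + 1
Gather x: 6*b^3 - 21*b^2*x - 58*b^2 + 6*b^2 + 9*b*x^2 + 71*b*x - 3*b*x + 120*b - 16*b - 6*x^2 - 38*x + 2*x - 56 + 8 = 6*b^3 - 52*b^2 + 104*b + x^2*(9*b - 6) + x*(-21*b^2 + 68*b - 36) - 48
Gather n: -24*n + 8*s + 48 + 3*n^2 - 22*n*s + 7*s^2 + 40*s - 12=3*n^2 + n*(-22*s - 24) + 7*s^2 + 48*s + 36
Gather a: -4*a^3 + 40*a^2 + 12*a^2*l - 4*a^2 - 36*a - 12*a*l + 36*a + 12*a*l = -4*a^3 + a^2*(12*l + 36)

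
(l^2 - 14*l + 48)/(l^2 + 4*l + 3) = (l^2 - 14*l + 48)/(l^2 + 4*l + 3)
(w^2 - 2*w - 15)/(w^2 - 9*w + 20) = (w + 3)/(w - 4)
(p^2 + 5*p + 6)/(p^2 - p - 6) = (p + 3)/(p - 3)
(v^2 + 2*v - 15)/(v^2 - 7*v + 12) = (v + 5)/(v - 4)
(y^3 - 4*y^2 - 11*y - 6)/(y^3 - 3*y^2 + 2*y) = (y^3 - 4*y^2 - 11*y - 6)/(y*(y^2 - 3*y + 2))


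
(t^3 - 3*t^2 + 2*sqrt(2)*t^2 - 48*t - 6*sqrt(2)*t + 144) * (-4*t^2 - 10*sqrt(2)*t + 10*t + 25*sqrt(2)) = -4*t^5 - 18*sqrt(2)*t^4 + 22*t^4 + 122*t^3 + 99*sqrt(2)*t^3 - 836*t^2 + 345*sqrt(2)*t^2 - 2640*sqrt(2)*t + 1140*t + 3600*sqrt(2)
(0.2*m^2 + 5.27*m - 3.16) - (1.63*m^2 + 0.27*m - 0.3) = -1.43*m^2 + 5.0*m - 2.86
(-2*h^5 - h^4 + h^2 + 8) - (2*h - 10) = -2*h^5 - h^4 + h^2 - 2*h + 18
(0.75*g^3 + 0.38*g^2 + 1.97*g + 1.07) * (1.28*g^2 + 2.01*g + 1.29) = 0.96*g^5 + 1.9939*g^4 + 4.2529*g^3 + 5.8195*g^2 + 4.692*g + 1.3803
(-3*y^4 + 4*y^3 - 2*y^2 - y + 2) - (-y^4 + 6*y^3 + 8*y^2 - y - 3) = -2*y^4 - 2*y^3 - 10*y^2 + 5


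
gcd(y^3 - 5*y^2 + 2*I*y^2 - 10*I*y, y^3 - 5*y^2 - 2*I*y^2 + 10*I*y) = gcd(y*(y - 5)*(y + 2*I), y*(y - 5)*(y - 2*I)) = y^2 - 5*y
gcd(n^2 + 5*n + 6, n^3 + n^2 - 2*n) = n + 2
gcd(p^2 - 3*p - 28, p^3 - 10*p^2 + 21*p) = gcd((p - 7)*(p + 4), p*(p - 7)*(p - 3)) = p - 7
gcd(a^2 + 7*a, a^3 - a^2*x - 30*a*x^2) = a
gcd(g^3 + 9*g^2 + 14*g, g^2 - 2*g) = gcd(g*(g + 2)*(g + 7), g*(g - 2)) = g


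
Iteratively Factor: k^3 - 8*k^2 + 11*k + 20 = (k + 1)*(k^2 - 9*k + 20) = (k - 4)*(k + 1)*(k - 5)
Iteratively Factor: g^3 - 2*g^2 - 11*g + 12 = (g - 1)*(g^2 - g - 12) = (g - 1)*(g + 3)*(g - 4)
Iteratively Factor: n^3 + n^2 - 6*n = (n + 3)*(n^2 - 2*n) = (n - 2)*(n + 3)*(n)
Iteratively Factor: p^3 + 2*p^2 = (p)*(p^2 + 2*p) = p^2*(p + 2)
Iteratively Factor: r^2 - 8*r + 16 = (r - 4)*(r - 4)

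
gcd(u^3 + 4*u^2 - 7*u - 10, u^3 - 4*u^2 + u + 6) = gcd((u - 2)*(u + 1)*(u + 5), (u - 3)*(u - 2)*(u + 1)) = u^2 - u - 2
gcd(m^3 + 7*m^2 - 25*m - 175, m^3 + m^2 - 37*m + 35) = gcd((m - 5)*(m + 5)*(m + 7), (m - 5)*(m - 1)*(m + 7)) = m^2 + 2*m - 35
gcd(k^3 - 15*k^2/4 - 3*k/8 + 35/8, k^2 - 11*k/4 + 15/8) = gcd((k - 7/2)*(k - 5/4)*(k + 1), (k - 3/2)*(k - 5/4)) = k - 5/4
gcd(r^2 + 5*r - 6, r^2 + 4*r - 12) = r + 6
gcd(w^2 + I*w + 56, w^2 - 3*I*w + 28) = w - 7*I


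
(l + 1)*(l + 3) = l^2 + 4*l + 3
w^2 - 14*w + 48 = (w - 8)*(w - 6)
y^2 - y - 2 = (y - 2)*(y + 1)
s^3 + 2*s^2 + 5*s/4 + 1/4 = (s + 1/2)^2*(s + 1)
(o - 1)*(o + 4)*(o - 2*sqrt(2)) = o^3 - 2*sqrt(2)*o^2 + 3*o^2 - 6*sqrt(2)*o - 4*o + 8*sqrt(2)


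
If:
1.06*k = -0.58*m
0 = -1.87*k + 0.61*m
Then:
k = 0.00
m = 0.00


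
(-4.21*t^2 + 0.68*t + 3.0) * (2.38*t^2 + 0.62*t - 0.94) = -10.0198*t^4 - 0.9918*t^3 + 11.519*t^2 + 1.2208*t - 2.82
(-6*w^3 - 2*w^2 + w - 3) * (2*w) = -12*w^4 - 4*w^3 + 2*w^2 - 6*w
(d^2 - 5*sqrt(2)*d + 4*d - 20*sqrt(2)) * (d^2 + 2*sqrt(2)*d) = d^4 - 3*sqrt(2)*d^3 + 4*d^3 - 20*d^2 - 12*sqrt(2)*d^2 - 80*d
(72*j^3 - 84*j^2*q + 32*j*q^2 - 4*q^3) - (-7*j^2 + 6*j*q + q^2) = 72*j^3 - 84*j^2*q + 7*j^2 + 32*j*q^2 - 6*j*q - 4*q^3 - q^2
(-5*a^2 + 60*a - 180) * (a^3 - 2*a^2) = -5*a^5 + 70*a^4 - 300*a^3 + 360*a^2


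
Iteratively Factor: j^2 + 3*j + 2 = (j + 1)*(j + 2)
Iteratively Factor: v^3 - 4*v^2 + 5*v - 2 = (v - 1)*(v^2 - 3*v + 2) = (v - 2)*(v - 1)*(v - 1)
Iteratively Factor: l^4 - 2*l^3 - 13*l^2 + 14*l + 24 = (l + 1)*(l^3 - 3*l^2 - 10*l + 24) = (l + 1)*(l + 3)*(l^2 - 6*l + 8) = (l - 4)*(l + 1)*(l + 3)*(l - 2)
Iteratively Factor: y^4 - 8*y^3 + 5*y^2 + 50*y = (y - 5)*(y^3 - 3*y^2 - 10*y) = (y - 5)^2*(y^2 + 2*y) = y*(y - 5)^2*(y + 2)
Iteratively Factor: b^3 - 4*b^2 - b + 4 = (b + 1)*(b^2 - 5*b + 4) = (b - 4)*(b + 1)*(b - 1)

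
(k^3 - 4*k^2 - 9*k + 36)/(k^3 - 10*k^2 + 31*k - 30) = (k^2 - k - 12)/(k^2 - 7*k + 10)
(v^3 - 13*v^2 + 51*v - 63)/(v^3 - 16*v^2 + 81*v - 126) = (v - 3)/(v - 6)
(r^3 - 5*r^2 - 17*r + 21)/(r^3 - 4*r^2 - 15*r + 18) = (r - 7)/(r - 6)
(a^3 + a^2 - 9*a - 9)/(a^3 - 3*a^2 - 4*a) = (a^2 - 9)/(a*(a - 4))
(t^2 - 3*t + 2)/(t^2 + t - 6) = (t - 1)/(t + 3)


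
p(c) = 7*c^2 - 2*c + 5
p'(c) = 14*c - 2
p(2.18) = 33.91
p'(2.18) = 28.52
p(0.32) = 5.08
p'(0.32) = 2.48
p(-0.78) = 10.82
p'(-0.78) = -12.92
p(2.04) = 30.05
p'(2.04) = 26.56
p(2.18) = 33.91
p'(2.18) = 28.52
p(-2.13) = 41.02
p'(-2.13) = -31.82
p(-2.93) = 70.95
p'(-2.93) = -43.02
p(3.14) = 67.74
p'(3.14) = 41.96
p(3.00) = 62.00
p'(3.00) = 40.00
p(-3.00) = 74.00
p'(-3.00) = -44.00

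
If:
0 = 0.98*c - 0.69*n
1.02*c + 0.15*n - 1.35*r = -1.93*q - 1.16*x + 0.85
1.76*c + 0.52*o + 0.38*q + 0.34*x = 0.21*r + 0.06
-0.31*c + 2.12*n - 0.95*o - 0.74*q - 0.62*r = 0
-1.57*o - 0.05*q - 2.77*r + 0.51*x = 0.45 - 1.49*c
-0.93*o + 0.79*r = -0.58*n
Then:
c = 1.40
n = 1.99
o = -0.60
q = 7.71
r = -2.17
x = -16.11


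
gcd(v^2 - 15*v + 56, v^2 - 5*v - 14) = v - 7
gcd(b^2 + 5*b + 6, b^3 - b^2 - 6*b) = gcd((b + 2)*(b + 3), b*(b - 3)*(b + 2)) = b + 2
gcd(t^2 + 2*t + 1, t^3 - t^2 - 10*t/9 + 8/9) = t + 1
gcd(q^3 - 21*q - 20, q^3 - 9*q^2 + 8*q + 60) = q - 5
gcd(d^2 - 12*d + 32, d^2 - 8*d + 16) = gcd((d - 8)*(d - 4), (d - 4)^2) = d - 4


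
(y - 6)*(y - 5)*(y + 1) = y^3 - 10*y^2 + 19*y + 30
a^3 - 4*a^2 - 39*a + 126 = (a - 7)*(a - 3)*(a + 6)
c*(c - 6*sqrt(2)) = c^2 - 6*sqrt(2)*c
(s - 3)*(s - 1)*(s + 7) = s^3 + 3*s^2 - 25*s + 21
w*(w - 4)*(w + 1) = w^3 - 3*w^2 - 4*w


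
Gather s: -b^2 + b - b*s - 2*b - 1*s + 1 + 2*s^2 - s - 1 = -b^2 - b + 2*s^2 + s*(-b - 2)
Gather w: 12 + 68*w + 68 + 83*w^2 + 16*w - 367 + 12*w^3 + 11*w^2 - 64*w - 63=12*w^3 + 94*w^2 + 20*w - 350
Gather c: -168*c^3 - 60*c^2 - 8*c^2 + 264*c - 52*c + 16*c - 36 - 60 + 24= -168*c^3 - 68*c^2 + 228*c - 72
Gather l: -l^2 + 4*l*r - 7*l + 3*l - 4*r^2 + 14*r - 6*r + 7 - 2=-l^2 + l*(4*r - 4) - 4*r^2 + 8*r + 5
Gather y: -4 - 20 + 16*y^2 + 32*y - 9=16*y^2 + 32*y - 33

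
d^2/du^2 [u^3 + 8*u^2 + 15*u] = 6*u + 16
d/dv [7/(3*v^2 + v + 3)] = 7*(-6*v - 1)/(3*v^2 + v + 3)^2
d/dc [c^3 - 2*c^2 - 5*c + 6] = 3*c^2 - 4*c - 5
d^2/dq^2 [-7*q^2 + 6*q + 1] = -14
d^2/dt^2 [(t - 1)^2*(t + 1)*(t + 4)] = 12*t^2 + 18*t - 10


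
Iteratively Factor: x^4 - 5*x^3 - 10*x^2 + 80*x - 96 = (x - 4)*(x^3 - x^2 - 14*x + 24) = (x - 4)*(x + 4)*(x^2 - 5*x + 6) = (x - 4)*(x - 3)*(x + 4)*(x - 2)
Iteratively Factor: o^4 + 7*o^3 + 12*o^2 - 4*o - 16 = (o + 2)*(o^3 + 5*o^2 + 2*o - 8) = (o - 1)*(o + 2)*(o^2 + 6*o + 8) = (o - 1)*(o + 2)*(o + 4)*(o + 2)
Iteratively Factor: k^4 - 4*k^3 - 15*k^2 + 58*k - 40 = (k + 4)*(k^3 - 8*k^2 + 17*k - 10) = (k - 5)*(k + 4)*(k^2 - 3*k + 2) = (k - 5)*(k - 1)*(k + 4)*(k - 2)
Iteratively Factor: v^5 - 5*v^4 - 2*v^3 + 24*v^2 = (v - 4)*(v^4 - v^3 - 6*v^2) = (v - 4)*(v + 2)*(v^3 - 3*v^2) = v*(v - 4)*(v + 2)*(v^2 - 3*v) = v*(v - 4)*(v - 3)*(v + 2)*(v)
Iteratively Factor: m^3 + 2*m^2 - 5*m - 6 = (m + 3)*(m^2 - m - 2) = (m + 1)*(m + 3)*(m - 2)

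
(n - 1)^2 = n^2 - 2*n + 1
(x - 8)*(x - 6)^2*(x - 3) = x^4 - 23*x^3 + 192*x^2 - 684*x + 864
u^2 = u^2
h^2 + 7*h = h*(h + 7)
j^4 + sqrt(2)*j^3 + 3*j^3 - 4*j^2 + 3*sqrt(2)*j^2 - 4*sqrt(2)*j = j*(j - 1)*(j + 4)*(j + sqrt(2))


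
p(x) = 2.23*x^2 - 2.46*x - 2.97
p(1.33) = -2.30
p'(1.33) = 3.47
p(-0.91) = 1.12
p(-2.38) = 15.52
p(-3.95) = 41.54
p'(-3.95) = -20.08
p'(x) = 4.46*x - 2.46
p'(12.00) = 51.06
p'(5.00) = 19.84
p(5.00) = 40.48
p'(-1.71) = -10.09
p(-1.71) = 7.76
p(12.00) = 288.63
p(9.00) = 155.52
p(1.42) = -1.97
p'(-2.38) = -13.07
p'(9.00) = 37.68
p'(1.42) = 3.87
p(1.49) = -1.68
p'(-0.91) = -6.52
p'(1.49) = 4.19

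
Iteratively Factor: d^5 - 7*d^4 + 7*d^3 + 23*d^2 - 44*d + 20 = (d - 1)*(d^4 - 6*d^3 + d^2 + 24*d - 20) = (d - 1)*(d + 2)*(d^3 - 8*d^2 + 17*d - 10) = (d - 2)*(d - 1)*(d + 2)*(d^2 - 6*d + 5) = (d - 2)*(d - 1)^2*(d + 2)*(d - 5)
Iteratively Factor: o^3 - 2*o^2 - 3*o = (o - 3)*(o^2 + o) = o*(o - 3)*(o + 1)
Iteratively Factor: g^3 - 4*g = (g - 2)*(g^2 + 2*g) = (g - 2)*(g + 2)*(g)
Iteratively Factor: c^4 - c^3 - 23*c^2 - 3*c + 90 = (c + 3)*(c^3 - 4*c^2 - 11*c + 30) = (c - 5)*(c + 3)*(c^2 + c - 6) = (c - 5)*(c + 3)^2*(c - 2)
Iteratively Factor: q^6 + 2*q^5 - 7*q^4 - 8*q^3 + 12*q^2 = (q - 2)*(q^5 + 4*q^4 + q^3 - 6*q^2) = q*(q - 2)*(q^4 + 4*q^3 + q^2 - 6*q) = q*(q - 2)*(q + 3)*(q^3 + q^2 - 2*q) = q*(q - 2)*(q - 1)*(q + 3)*(q^2 + 2*q) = q^2*(q - 2)*(q - 1)*(q + 3)*(q + 2)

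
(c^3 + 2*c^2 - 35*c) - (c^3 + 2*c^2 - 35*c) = 0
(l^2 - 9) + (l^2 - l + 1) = 2*l^2 - l - 8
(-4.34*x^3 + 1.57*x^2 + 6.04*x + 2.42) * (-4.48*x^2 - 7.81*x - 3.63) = 19.4432*x^5 + 26.8618*x^4 - 23.5667*x^3 - 63.7131*x^2 - 40.8254*x - 8.7846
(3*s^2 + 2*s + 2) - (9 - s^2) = 4*s^2 + 2*s - 7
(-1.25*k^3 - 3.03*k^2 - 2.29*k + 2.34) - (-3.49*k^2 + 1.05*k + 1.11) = -1.25*k^3 + 0.46*k^2 - 3.34*k + 1.23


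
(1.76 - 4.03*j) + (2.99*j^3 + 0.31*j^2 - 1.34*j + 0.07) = 2.99*j^3 + 0.31*j^2 - 5.37*j + 1.83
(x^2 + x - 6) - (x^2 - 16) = x + 10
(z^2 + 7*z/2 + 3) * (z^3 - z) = z^5 + 7*z^4/2 + 2*z^3 - 7*z^2/2 - 3*z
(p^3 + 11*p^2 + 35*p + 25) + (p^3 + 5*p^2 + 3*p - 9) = 2*p^3 + 16*p^2 + 38*p + 16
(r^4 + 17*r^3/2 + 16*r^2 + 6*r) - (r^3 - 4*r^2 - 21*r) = r^4 + 15*r^3/2 + 20*r^2 + 27*r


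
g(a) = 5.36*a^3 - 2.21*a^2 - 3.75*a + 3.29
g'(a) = 16.08*a^2 - 4.42*a - 3.75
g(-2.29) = -64.08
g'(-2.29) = 90.70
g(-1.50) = -14.15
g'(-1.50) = 39.06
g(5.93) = 1021.05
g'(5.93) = 535.49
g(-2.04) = -43.76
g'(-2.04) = 72.19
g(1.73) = 17.94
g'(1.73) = 36.73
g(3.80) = 251.24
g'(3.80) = 211.65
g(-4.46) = -499.47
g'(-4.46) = 335.82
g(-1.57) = -17.01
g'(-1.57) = 42.82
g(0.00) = 3.29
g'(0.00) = -3.75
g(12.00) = 8902.13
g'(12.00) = 2258.73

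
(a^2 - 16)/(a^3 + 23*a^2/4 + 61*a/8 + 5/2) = 8*(a - 4)/(8*a^2 + 14*a + 5)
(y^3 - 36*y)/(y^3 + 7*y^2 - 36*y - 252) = y/(y + 7)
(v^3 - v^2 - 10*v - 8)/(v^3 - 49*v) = (v^3 - v^2 - 10*v - 8)/(v*(v^2 - 49))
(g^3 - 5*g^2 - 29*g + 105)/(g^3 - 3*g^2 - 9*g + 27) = (g^2 - 2*g - 35)/(g^2 - 9)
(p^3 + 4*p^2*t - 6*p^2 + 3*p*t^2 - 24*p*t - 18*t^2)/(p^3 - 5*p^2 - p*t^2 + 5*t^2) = (p^2 + 3*p*t - 6*p - 18*t)/(p^2 - p*t - 5*p + 5*t)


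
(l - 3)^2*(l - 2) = l^3 - 8*l^2 + 21*l - 18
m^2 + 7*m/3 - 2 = (m - 2/3)*(m + 3)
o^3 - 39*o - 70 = (o - 7)*(o + 2)*(o + 5)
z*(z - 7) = z^2 - 7*z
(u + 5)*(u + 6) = u^2 + 11*u + 30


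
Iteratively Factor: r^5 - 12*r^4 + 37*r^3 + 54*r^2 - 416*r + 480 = (r + 3)*(r^4 - 15*r^3 + 82*r^2 - 192*r + 160) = (r - 4)*(r + 3)*(r^3 - 11*r^2 + 38*r - 40) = (r - 5)*(r - 4)*(r + 3)*(r^2 - 6*r + 8) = (r - 5)*(r - 4)^2*(r + 3)*(r - 2)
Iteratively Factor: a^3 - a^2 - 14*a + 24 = (a + 4)*(a^2 - 5*a + 6) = (a - 2)*(a + 4)*(a - 3)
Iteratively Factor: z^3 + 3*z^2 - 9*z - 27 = (z + 3)*(z^2 - 9) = (z + 3)^2*(z - 3)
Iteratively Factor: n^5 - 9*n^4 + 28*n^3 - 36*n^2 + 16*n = (n - 4)*(n^4 - 5*n^3 + 8*n^2 - 4*n) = n*(n - 4)*(n^3 - 5*n^2 + 8*n - 4) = n*(n - 4)*(n - 1)*(n^2 - 4*n + 4) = n*(n - 4)*(n - 2)*(n - 1)*(n - 2)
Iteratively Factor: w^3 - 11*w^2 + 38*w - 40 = (w - 5)*(w^2 - 6*w + 8) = (w - 5)*(w - 2)*(w - 4)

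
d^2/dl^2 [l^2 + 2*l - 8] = 2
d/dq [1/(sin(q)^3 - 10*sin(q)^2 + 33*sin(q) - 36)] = (11 - 3*sin(q))*cos(q)/((sin(q) - 4)^2*(sin(q) - 3)^3)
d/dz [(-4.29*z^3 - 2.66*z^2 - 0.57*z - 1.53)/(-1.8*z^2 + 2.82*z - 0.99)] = (7.722*z^4 - 24.1956*z^3 + 4.2141*z^2 - 0.2412*z + 4.8789)/(3.24*z^4 - 10.152*z^3 + 11.5164*z^2 - 5.5836*z + 0.9801)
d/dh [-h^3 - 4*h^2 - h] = -3*h^2 - 8*h - 1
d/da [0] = 0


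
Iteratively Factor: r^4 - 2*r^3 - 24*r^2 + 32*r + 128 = (r + 2)*(r^3 - 4*r^2 - 16*r + 64) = (r - 4)*(r + 2)*(r^2 - 16) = (r - 4)^2*(r + 2)*(r + 4)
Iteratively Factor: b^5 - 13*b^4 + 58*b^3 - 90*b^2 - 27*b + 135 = (b - 3)*(b^4 - 10*b^3 + 28*b^2 - 6*b - 45) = (b - 5)*(b - 3)*(b^3 - 5*b^2 + 3*b + 9) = (b - 5)*(b - 3)^2*(b^2 - 2*b - 3) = (b - 5)*(b - 3)^2*(b + 1)*(b - 3)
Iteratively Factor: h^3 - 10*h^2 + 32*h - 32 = (h - 4)*(h^2 - 6*h + 8) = (h - 4)*(h - 2)*(h - 4)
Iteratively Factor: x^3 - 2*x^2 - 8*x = (x - 4)*(x^2 + 2*x) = (x - 4)*(x + 2)*(x)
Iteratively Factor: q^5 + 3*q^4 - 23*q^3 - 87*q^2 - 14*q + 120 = (q + 4)*(q^4 - q^3 - 19*q^2 - 11*q + 30) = (q - 1)*(q + 4)*(q^3 - 19*q - 30) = (q - 1)*(q + 2)*(q + 4)*(q^2 - 2*q - 15) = (q - 1)*(q + 2)*(q + 3)*(q + 4)*(q - 5)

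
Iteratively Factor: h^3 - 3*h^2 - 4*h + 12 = (h - 2)*(h^2 - h - 6) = (h - 2)*(h + 2)*(h - 3)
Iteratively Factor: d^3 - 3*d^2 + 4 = (d + 1)*(d^2 - 4*d + 4) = (d - 2)*(d + 1)*(d - 2)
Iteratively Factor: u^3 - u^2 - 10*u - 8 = (u + 1)*(u^2 - 2*u - 8) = (u + 1)*(u + 2)*(u - 4)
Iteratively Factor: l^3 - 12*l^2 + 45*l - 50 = (l - 5)*(l^2 - 7*l + 10) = (l - 5)^2*(l - 2)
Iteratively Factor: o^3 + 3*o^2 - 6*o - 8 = (o + 1)*(o^2 + 2*o - 8) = (o + 1)*(o + 4)*(o - 2)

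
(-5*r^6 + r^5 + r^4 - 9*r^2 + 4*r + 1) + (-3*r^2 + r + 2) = -5*r^6 + r^5 + r^4 - 12*r^2 + 5*r + 3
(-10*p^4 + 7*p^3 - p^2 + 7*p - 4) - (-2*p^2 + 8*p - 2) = -10*p^4 + 7*p^3 + p^2 - p - 2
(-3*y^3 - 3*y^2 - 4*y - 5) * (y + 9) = -3*y^4 - 30*y^3 - 31*y^2 - 41*y - 45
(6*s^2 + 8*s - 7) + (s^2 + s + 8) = 7*s^2 + 9*s + 1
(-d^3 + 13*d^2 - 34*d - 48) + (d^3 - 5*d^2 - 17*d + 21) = 8*d^2 - 51*d - 27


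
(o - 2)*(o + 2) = o^2 - 4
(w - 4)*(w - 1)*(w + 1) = w^3 - 4*w^2 - w + 4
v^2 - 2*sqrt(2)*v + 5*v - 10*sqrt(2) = (v + 5)*(v - 2*sqrt(2))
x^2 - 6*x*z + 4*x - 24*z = (x + 4)*(x - 6*z)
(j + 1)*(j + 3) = j^2 + 4*j + 3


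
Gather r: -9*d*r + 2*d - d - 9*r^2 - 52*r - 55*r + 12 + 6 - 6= d - 9*r^2 + r*(-9*d - 107) + 12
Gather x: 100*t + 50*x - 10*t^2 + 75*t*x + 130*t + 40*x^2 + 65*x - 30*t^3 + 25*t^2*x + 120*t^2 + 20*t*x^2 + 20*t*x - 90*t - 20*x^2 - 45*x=-30*t^3 + 110*t^2 + 140*t + x^2*(20*t + 20) + x*(25*t^2 + 95*t + 70)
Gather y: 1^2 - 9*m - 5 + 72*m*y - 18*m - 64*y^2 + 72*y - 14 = -27*m - 64*y^2 + y*(72*m + 72) - 18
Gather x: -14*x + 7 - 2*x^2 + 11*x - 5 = -2*x^2 - 3*x + 2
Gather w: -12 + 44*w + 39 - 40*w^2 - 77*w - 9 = -40*w^2 - 33*w + 18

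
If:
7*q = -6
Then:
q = -6/7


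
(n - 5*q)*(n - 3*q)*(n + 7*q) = n^3 - n^2*q - 41*n*q^2 + 105*q^3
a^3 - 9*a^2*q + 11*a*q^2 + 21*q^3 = (a - 7*q)*(a - 3*q)*(a + q)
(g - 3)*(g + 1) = g^2 - 2*g - 3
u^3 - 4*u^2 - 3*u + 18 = (u - 3)^2*(u + 2)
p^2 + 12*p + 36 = (p + 6)^2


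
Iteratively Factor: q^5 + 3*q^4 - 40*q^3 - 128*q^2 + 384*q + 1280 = (q - 4)*(q^4 + 7*q^3 - 12*q^2 - 176*q - 320) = (q - 4)*(q + 4)*(q^3 + 3*q^2 - 24*q - 80) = (q - 4)*(q + 4)^2*(q^2 - q - 20) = (q - 5)*(q - 4)*(q + 4)^2*(q + 4)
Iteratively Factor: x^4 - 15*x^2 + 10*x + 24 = (x - 2)*(x^3 + 2*x^2 - 11*x - 12) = (x - 2)*(x + 4)*(x^2 - 2*x - 3) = (x - 3)*(x - 2)*(x + 4)*(x + 1)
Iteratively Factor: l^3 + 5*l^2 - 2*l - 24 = (l + 4)*(l^2 + l - 6) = (l - 2)*(l + 4)*(l + 3)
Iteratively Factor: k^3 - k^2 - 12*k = (k + 3)*(k^2 - 4*k) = (k - 4)*(k + 3)*(k)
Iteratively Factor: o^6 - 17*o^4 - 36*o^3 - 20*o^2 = (o - 5)*(o^5 + 5*o^4 + 8*o^3 + 4*o^2) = (o - 5)*(o + 1)*(o^4 + 4*o^3 + 4*o^2) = o*(o - 5)*(o + 1)*(o^3 + 4*o^2 + 4*o) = o^2*(o - 5)*(o + 1)*(o^2 + 4*o + 4) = o^2*(o - 5)*(o + 1)*(o + 2)*(o + 2)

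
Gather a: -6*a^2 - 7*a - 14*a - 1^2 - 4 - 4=-6*a^2 - 21*a - 9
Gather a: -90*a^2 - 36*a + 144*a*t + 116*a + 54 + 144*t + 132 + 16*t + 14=-90*a^2 + a*(144*t + 80) + 160*t + 200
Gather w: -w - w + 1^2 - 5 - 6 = -2*w - 10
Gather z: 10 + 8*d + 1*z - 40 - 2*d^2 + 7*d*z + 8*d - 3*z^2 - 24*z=-2*d^2 + 16*d - 3*z^2 + z*(7*d - 23) - 30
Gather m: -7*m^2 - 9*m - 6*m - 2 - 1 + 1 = -7*m^2 - 15*m - 2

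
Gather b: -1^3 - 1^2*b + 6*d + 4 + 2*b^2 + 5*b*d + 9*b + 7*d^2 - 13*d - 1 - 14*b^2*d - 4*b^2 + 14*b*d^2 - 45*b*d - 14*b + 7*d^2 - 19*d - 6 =b^2*(-14*d - 2) + b*(14*d^2 - 40*d - 6) + 14*d^2 - 26*d - 4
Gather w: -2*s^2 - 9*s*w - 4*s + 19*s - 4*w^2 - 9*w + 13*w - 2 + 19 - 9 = -2*s^2 + 15*s - 4*w^2 + w*(4 - 9*s) + 8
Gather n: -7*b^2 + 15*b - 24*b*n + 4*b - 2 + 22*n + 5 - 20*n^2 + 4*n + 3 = -7*b^2 + 19*b - 20*n^2 + n*(26 - 24*b) + 6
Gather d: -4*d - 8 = -4*d - 8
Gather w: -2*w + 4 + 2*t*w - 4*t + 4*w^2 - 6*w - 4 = -4*t + 4*w^2 + w*(2*t - 8)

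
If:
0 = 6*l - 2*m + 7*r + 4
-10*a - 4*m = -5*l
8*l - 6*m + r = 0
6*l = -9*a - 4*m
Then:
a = 1/25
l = 1/275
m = -21/220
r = -331/550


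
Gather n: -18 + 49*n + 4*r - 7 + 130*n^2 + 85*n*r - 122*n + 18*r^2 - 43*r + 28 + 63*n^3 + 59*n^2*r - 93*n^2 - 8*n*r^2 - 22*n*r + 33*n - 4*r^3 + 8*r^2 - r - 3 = 63*n^3 + n^2*(59*r + 37) + n*(-8*r^2 + 63*r - 40) - 4*r^3 + 26*r^2 - 40*r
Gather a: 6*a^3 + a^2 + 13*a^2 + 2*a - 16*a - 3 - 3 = 6*a^3 + 14*a^2 - 14*a - 6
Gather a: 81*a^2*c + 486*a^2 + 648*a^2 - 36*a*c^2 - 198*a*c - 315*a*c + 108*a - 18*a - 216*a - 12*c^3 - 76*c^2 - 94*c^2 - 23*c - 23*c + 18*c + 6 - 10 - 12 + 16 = a^2*(81*c + 1134) + a*(-36*c^2 - 513*c - 126) - 12*c^3 - 170*c^2 - 28*c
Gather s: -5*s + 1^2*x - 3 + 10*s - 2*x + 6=5*s - x + 3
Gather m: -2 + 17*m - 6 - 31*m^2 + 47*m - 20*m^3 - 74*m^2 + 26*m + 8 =-20*m^3 - 105*m^2 + 90*m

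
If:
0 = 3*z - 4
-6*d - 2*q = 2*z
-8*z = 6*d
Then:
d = -16/9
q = 4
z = 4/3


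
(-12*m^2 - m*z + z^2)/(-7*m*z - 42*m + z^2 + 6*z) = (12*m^2 + m*z - z^2)/(7*m*z + 42*m - z^2 - 6*z)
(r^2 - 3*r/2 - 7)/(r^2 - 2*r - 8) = (r - 7/2)/(r - 4)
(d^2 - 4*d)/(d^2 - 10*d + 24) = d/(d - 6)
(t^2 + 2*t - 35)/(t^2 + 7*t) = (t - 5)/t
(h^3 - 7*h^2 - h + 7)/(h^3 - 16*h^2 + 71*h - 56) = (h + 1)/(h - 8)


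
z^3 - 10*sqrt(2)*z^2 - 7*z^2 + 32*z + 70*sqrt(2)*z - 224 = (z - 7)*(z - 8*sqrt(2))*(z - 2*sqrt(2))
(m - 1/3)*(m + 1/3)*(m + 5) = m^3 + 5*m^2 - m/9 - 5/9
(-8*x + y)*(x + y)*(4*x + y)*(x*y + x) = -32*x^4*y - 32*x^4 - 36*x^3*y^2 - 36*x^3*y - 3*x^2*y^3 - 3*x^2*y^2 + x*y^4 + x*y^3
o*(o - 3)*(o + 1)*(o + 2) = o^4 - 7*o^2 - 6*o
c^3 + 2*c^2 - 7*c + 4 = (c - 1)^2*(c + 4)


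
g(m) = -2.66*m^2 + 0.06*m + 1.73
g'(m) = 0.06 - 5.32*m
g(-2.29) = -12.36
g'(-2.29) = 12.24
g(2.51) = -14.88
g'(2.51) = -13.29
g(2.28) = -11.96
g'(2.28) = -12.07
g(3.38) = -28.46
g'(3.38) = -17.92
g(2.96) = -21.40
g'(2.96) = -15.69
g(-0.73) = 0.27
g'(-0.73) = 3.94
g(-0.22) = 1.59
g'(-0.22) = 1.23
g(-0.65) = 0.57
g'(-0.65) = 3.52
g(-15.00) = -597.67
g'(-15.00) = 79.86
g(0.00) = 1.73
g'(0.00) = 0.06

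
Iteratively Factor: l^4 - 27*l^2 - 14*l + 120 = (l + 3)*(l^3 - 3*l^2 - 18*l + 40) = (l - 2)*(l + 3)*(l^2 - l - 20) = (l - 2)*(l + 3)*(l + 4)*(l - 5)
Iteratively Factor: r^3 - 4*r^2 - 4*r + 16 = (r - 4)*(r^2 - 4) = (r - 4)*(r + 2)*(r - 2)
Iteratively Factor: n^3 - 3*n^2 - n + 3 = (n - 3)*(n^2 - 1) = (n - 3)*(n - 1)*(n + 1)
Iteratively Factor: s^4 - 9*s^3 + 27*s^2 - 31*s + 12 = (s - 4)*(s^3 - 5*s^2 + 7*s - 3) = (s - 4)*(s - 1)*(s^2 - 4*s + 3) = (s - 4)*(s - 1)^2*(s - 3)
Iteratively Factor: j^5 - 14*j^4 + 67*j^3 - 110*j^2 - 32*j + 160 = (j - 5)*(j^4 - 9*j^3 + 22*j^2 - 32) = (j - 5)*(j - 4)*(j^3 - 5*j^2 + 2*j + 8) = (j - 5)*(j - 4)*(j - 2)*(j^2 - 3*j - 4) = (j - 5)*(j - 4)^2*(j - 2)*(j + 1)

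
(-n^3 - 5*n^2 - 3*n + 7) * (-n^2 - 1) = n^5 + 5*n^4 + 4*n^3 - 2*n^2 + 3*n - 7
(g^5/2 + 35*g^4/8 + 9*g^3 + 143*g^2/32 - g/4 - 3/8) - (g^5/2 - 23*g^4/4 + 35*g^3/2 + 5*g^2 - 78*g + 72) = 81*g^4/8 - 17*g^3/2 - 17*g^2/32 + 311*g/4 - 579/8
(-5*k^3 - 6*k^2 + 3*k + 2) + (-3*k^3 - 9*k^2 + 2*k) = -8*k^3 - 15*k^2 + 5*k + 2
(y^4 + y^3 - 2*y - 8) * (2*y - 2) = 2*y^5 - 2*y^3 - 4*y^2 - 12*y + 16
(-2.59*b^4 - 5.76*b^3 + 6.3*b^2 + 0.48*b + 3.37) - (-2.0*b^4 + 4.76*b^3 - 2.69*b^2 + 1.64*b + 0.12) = -0.59*b^4 - 10.52*b^3 + 8.99*b^2 - 1.16*b + 3.25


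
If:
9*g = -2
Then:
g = -2/9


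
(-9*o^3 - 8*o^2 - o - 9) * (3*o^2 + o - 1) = -27*o^5 - 33*o^4 - 2*o^3 - 20*o^2 - 8*o + 9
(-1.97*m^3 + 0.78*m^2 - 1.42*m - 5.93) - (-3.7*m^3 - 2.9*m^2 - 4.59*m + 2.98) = 1.73*m^3 + 3.68*m^2 + 3.17*m - 8.91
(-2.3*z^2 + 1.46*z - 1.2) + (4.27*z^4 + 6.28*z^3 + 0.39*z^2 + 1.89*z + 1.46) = 4.27*z^4 + 6.28*z^3 - 1.91*z^2 + 3.35*z + 0.26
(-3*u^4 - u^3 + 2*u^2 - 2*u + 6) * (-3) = 9*u^4 + 3*u^3 - 6*u^2 + 6*u - 18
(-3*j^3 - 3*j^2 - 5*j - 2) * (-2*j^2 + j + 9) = 6*j^5 + 3*j^4 - 20*j^3 - 28*j^2 - 47*j - 18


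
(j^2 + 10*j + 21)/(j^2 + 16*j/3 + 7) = 3*(j + 7)/(3*j + 7)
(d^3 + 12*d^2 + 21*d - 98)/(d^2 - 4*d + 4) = (d^2 + 14*d + 49)/(d - 2)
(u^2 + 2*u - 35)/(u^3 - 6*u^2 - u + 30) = (u + 7)/(u^2 - u - 6)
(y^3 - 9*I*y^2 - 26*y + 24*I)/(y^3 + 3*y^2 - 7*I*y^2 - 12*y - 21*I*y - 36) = (y - 2*I)/(y + 3)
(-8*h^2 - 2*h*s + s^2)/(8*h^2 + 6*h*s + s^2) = (-4*h + s)/(4*h + s)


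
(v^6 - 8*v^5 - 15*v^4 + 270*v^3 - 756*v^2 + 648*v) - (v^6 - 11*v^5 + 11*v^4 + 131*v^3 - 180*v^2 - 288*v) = 3*v^5 - 26*v^4 + 139*v^3 - 576*v^2 + 936*v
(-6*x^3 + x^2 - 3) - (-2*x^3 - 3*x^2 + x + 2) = -4*x^3 + 4*x^2 - x - 5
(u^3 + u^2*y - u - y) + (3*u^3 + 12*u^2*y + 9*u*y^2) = 4*u^3 + 13*u^2*y + 9*u*y^2 - u - y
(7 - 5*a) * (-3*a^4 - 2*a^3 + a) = 15*a^5 - 11*a^4 - 14*a^3 - 5*a^2 + 7*a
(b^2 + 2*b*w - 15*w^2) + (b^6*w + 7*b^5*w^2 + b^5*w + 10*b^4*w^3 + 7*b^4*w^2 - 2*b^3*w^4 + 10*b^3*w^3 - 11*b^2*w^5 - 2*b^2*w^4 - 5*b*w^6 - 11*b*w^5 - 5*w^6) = b^6*w + 7*b^5*w^2 + b^5*w + 10*b^4*w^3 + 7*b^4*w^2 - 2*b^3*w^4 + 10*b^3*w^3 - 11*b^2*w^5 - 2*b^2*w^4 + b^2 - 5*b*w^6 - 11*b*w^5 + 2*b*w - 5*w^6 - 15*w^2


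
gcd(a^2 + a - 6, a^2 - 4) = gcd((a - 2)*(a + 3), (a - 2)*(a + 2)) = a - 2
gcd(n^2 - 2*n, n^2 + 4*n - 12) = n - 2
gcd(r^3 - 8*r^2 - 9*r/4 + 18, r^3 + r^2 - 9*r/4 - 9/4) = r^2 - 9/4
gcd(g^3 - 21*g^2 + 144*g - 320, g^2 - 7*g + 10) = g - 5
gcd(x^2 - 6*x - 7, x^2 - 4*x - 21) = x - 7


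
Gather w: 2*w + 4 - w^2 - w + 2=-w^2 + w + 6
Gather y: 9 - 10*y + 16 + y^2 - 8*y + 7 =y^2 - 18*y + 32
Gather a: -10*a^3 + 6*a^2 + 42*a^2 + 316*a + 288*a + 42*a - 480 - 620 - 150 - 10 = -10*a^3 + 48*a^2 + 646*a - 1260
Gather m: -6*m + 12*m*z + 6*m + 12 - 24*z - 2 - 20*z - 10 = 12*m*z - 44*z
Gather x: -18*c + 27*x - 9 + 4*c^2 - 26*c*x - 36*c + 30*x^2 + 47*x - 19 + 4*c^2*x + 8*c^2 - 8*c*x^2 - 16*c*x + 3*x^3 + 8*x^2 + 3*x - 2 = 12*c^2 - 54*c + 3*x^3 + x^2*(38 - 8*c) + x*(4*c^2 - 42*c + 77) - 30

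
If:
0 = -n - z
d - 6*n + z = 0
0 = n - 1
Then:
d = 7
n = 1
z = -1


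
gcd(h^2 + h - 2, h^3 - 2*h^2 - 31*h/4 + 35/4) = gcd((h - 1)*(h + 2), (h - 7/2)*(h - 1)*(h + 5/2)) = h - 1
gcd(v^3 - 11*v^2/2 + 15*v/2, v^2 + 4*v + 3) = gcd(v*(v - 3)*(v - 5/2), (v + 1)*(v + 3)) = 1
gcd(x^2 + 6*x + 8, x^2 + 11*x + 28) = x + 4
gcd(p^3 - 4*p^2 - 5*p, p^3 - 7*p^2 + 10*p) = p^2 - 5*p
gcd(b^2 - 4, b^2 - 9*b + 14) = b - 2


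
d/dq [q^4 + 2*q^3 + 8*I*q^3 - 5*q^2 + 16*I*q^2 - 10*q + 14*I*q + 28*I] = 4*q^3 + q^2*(6 + 24*I) + q*(-10 + 32*I) - 10 + 14*I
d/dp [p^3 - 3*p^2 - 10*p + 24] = 3*p^2 - 6*p - 10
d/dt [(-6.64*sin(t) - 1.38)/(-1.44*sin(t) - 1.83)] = 10.164*cos(t)/(1.44*sin(t) + 1.83)^2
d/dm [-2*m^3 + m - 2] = 1 - 6*m^2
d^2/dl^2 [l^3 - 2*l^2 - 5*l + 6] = 6*l - 4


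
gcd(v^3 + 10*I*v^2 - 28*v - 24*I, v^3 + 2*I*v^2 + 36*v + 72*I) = v^2 + 8*I*v - 12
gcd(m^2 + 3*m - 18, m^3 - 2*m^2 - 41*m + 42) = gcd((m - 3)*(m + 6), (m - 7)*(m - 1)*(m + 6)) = m + 6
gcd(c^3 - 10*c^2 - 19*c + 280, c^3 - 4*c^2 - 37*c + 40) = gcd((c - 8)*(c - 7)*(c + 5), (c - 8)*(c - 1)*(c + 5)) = c^2 - 3*c - 40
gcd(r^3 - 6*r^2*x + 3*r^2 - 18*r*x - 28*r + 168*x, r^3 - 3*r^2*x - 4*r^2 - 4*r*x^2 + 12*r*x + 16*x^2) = r - 4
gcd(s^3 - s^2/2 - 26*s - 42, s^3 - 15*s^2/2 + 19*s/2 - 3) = s - 6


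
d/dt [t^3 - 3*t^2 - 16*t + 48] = 3*t^2 - 6*t - 16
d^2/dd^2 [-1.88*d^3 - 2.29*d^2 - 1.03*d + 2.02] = -11.28*d - 4.58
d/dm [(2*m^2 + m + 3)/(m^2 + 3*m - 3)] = (5*m^2 - 18*m - 12)/(m^4 + 6*m^3 + 3*m^2 - 18*m + 9)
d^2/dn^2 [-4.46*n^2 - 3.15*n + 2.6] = -8.92000000000000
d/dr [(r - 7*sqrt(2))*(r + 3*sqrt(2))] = 2*r - 4*sqrt(2)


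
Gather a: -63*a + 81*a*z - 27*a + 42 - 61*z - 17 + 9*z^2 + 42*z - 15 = a*(81*z - 90) + 9*z^2 - 19*z + 10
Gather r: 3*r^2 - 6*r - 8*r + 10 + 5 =3*r^2 - 14*r + 15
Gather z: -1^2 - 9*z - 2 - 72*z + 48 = 45 - 81*z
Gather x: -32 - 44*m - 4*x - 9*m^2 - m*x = -9*m^2 - 44*m + x*(-m - 4) - 32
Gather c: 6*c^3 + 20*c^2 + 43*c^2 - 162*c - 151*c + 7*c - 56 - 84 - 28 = 6*c^3 + 63*c^2 - 306*c - 168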